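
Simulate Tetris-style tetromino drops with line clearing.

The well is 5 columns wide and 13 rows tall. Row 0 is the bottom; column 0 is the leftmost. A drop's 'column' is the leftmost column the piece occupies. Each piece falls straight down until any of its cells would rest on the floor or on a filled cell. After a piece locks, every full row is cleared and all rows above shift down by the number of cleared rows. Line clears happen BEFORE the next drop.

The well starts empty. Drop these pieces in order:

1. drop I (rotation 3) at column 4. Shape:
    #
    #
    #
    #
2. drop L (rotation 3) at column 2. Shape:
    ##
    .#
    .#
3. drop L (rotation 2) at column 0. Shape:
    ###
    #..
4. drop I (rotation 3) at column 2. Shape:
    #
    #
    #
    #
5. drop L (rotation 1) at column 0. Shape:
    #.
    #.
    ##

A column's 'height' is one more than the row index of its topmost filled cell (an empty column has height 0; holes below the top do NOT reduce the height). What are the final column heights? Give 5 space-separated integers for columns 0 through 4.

Drop 1: I rot3 at col 4 lands with bottom-row=0; cleared 0 line(s) (total 0); column heights now [0 0 0 0 4], max=4
Drop 2: L rot3 at col 2 lands with bottom-row=0; cleared 0 line(s) (total 0); column heights now [0 0 3 3 4], max=4
Drop 3: L rot2 at col 0 lands with bottom-row=2; cleared 0 line(s) (total 0); column heights now [4 4 4 3 4], max=4
Drop 4: I rot3 at col 2 lands with bottom-row=4; cleared 0 line(s) (total 0); column heights now [4 4 8 3 4], max=8
Drop 5: L rot1 at col 0 lands with bottom-row=4; cleared 0 line(s) (total 0); column heights now [7 5 8 3 4], max=8

Answer: 7 5 8 3 4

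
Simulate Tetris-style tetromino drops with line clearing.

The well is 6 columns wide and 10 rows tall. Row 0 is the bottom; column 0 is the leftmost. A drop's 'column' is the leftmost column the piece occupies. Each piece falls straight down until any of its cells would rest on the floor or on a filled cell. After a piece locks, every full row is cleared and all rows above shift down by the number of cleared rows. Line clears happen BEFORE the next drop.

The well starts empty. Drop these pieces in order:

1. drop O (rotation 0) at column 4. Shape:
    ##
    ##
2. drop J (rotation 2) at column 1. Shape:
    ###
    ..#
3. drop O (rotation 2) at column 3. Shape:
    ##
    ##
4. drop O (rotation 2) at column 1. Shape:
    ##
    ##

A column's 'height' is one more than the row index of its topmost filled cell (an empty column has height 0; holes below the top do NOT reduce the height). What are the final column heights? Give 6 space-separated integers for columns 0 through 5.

Drop 1: O rot0 at col 4 lands with bottom-row=0; cleared 0 line(s) (total 0); column heights now [0 0 0 0 2 2], max=2
Drop 2: J rot2 at col 1 lands with bottom-row=0; cleared 0 line(s) (total 0); column heights now [0 2 2 2 2 2], max=2
Drop 3: O rot2 at col 3 lands with bottom-row=2; cleared 0 line(s) (total 0); column heights now [0 2 2 4 4 2], max=4
Drop 4: O rot2 at col 1 lands with bottom-row=2; cleared 0 line(s) (total 0); column heights now [0 4 4 4 4 2], max=4

Answer: 0 4 4 4 4 2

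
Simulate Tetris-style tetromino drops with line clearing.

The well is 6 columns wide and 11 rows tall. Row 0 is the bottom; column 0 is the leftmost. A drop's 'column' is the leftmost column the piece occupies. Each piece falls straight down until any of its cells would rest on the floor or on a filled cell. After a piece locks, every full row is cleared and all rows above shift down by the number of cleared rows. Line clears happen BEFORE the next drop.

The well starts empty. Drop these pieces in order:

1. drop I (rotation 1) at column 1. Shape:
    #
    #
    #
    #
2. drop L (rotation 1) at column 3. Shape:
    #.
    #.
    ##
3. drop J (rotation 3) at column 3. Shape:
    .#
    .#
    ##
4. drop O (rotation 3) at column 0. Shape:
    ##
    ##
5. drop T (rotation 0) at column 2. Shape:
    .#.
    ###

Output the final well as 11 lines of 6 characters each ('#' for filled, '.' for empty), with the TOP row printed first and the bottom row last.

Answer: ......
......
......
...#..
..###.
##..#.
##..#.
.#.##.
.#.#..
.#.#..
.#.##.

Derivation:
Drop 1: I rot1 at col 1 lands with bottom-row=0; cleared 0 line(s) (total 0); column heights now [0 4 0 0 0 0], max=4
Drop 2: L rot1 at col 3 lands with bottom-row=0; cleared 0 line(s) (total 0); column heights now [0 4 0 3 1 0], max=4
Drop 3: J rot3 at col 3 lands with bottom-row=3; cleared 0 line(s) (total 0); column heights now [0 4 0 4 6 0], max=6
Drop 4: O rot3 at col 0 lands with bottom-row=4; cleared 0 line(s) (total 0); column heights now [6 6 0 4 6 0], max=6
Drop 5: T rot0 at col 2 lands with bottom-row=6; cleared 0 line(s) (total 0); column heights now [6 6 7 8 7 0], max=8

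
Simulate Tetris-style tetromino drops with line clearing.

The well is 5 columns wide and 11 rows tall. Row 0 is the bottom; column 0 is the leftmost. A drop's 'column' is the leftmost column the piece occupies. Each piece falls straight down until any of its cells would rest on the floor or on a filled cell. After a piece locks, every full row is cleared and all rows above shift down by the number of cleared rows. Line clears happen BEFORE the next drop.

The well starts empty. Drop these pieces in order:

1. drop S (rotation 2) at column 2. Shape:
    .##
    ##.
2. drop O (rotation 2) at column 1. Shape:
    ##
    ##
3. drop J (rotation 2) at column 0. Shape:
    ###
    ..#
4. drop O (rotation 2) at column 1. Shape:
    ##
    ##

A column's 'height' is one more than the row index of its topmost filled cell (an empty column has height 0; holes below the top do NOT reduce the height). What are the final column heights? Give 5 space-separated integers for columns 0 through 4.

Answer: 5 7 7 2 2

Derivation:
Drop 1: S rot2 at col 2 lands with bottom-row=0; cleared 0 line(s) (total 0); column heights now [0 0 1 2 2], max=2
Drop 2: O rot2 at col 1 lands with bottom-row=1; cleared 0 line(s) (total 0); column heights now [0 3 3 2 2], max=3
Drop 3: J rot2 at col 0 lands with bottom-row=3; cleared 0 line(s) (total 0); column heights now [5 5 5 2 2], max=5
Drop 4: O rot2 at col 1 lands with bottom-row=5; cleared 0 line(s) (total 0); column heights now [5 7 7 2 2], max=7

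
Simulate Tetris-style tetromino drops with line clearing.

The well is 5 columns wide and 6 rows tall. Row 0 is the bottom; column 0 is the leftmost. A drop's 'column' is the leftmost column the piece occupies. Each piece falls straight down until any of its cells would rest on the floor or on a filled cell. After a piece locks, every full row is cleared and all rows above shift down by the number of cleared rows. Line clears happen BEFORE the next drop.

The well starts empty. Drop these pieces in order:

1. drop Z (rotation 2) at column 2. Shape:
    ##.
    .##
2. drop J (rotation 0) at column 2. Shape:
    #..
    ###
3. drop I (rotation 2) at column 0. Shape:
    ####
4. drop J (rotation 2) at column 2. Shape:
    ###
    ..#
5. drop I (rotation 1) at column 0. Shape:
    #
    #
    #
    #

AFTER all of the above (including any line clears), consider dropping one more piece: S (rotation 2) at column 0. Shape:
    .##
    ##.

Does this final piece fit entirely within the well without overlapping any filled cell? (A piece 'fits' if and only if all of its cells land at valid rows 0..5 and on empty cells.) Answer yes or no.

Answer: yes

Derivation:
Drop 1: Z rot2 at col 2 lands with bottom-row=0; cleared 0 line(s) (total 0); column heights now [0 0 2 2 1], max=2
Drop 2: J rot0 at col 2 lands with bottom-row=2; cleared 0 line(s) (total 0); column heights now [0 0 4 3 3], max=4
Drop 3: I rot2 at col 0 lands with bottom-row=4; cleared 0 line(s) (total 0); column heights now [5 5 5 5 3], max=5
Drop 4: J rot2 at col 2 lands with bottom-row=4; cleared 1 line(s) (total 1); column heights now [0 0 5 5 5], max=5
Drop 5: I rot1 at col 0 lands with bottom-row=0; cleared 0 line(s) (total 1); column heights now [4 0 5 5 5], max=5
Test piece S rot2 at col 0 (width 3): heights before test = [4 0 5 5 5]; fits = True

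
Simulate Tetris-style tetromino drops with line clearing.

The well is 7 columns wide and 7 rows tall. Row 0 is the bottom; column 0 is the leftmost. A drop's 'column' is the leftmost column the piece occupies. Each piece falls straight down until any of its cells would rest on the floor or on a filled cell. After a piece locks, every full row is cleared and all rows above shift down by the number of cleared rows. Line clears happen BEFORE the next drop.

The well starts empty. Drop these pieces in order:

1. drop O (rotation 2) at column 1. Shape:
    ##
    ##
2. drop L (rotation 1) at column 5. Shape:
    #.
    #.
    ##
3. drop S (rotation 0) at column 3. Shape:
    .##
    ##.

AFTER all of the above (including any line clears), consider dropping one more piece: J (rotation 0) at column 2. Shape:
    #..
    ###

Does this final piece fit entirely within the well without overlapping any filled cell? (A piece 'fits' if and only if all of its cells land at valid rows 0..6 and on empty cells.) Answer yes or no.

Answer: yes

Derivation:
Drop 1: O rot2 at col 1 lands with bottom-row=0; cleared 0 line(s) (total 0); column heights now [0 2 2 0 0 0 0], max=2
Drop 2: L rot1 at col 5 lands with bottom-row=0; cleared 0 line(s) (total 0); column heights now [0 2 2 0 0 3 1], max=3
Drop 3: S rot0 at col 3 lands with bottom-row=2; cleared 0 line(s) (total 0); column heights now [0 2 2 3 4 4 1], max=4
Test piece J rot0 at col 2 (width 3): heights before test = [0 2 2 3 4 4 1]; fits = True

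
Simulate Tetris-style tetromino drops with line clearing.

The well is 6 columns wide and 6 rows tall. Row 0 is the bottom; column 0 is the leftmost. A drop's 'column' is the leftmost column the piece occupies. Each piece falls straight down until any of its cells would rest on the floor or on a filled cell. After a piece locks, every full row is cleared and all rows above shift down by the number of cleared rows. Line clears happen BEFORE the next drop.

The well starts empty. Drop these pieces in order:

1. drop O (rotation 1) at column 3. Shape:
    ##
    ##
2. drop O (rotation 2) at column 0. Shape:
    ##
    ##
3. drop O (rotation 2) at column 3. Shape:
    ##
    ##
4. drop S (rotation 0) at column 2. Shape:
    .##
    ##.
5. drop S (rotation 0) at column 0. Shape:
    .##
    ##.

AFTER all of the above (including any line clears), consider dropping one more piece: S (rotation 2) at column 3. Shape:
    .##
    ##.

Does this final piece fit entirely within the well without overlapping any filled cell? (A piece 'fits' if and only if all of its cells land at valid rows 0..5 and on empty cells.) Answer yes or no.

Answer: no

Derivation:
Drop 1: O rot1 at col 3 lands with bottom-row=0; cleared 0 line(s) (total 0); column heights now [0 0 0 2 2 0], max=2
Drop 2: O rot2 at col 0 lands with bottom-row=0; cleared 0 line(s) (total 0); column heights now [2 2 0 2 2 0], max=2
Drop 3: O rot2 at col 3 lands with bottom-row=2; cleared 0 line(s) (total 0); column heights now [2 2 0 4 4 0], max=4
Drop 4: S rot0 at col 2 lands with bottom-row=4; cleared 0 line(s) (total 0); column heights now [2 2 5 6 6 0], max=6
Drop 5: S rot0 at col 0 lands with bottom-row=4; cleared 0 line(s) (total 0); column heights now [5 6 6 6 6 0], max=6
Test piece S rot2 at col 3 (width 3): heights before test = [5 6 6 6 6 0]; fits = False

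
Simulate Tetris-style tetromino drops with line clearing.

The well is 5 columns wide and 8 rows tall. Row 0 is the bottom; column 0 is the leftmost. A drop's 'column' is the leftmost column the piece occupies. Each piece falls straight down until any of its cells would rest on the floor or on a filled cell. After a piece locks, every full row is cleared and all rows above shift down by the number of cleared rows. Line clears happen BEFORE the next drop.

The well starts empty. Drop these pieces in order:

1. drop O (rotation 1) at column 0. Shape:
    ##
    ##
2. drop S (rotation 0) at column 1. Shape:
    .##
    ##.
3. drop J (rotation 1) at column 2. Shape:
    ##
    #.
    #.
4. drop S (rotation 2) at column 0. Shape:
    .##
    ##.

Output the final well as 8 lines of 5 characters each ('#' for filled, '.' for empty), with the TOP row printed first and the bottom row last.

Drop 1: O rot1 at col 0 lands with bottom-row=0; cleared 0 line(s) (total 0); column heights now [2 2 0 0 0], max=2
Drop 2: S rot0 at col 1 lands with bottom-row=2; cleared 0 line(s) (total 0); column heights now [2 3 4 4 0], max=4
Drop 3: J rot1 at col 2 lands with bottom-row=4; cleared 0 line(s) (total 0); column heights now [2 3 7 7 0], max=7
Drop 4: S rot2 at col 0 lands with bottom-row=6; cleared 0 line(s) (total 0); column heights now [7 8 8 7 0], max=8

Answer: .##..
####.
..#..
..#..
..##.
.##..
##...
##...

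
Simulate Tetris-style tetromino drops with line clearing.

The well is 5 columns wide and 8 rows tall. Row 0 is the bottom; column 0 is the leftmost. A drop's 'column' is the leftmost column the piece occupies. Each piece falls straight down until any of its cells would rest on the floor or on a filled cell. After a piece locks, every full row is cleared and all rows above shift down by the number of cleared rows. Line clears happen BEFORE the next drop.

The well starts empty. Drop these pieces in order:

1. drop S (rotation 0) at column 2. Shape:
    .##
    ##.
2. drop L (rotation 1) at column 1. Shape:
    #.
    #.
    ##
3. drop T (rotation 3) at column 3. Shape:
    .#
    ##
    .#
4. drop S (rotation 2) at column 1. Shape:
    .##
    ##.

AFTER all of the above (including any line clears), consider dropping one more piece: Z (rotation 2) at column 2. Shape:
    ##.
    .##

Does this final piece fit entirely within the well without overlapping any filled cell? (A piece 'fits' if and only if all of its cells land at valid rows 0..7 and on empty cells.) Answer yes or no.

Answer: yes

Derivation:
Drop 1: S rot0 at col 2 lands with bottom-row=0; cleared 0 line(s) (total 0); column heights now [0 0 1 2 2], max=2
Drop 2: L rot1 at col 1 lands with bottom-row=1; cleared 0 line(s) (total 0); column heights now [0 4 2 2 2], max=4
Drop 3: T rot3 at col 3 lands with bottom-row=2; cleared 0 line(s) (total 0); column heights now [0 4 2 4 5], max=5
Drop 4: S rot2 at col 1 lands with bottom-row=4; cleared 0 line(s) (total 0); column heights now [0 5 6 6 5], max=6
Test piece Z rot2 at col 2 (width 3): heights before test = [0 5 6 6 5]; fits = True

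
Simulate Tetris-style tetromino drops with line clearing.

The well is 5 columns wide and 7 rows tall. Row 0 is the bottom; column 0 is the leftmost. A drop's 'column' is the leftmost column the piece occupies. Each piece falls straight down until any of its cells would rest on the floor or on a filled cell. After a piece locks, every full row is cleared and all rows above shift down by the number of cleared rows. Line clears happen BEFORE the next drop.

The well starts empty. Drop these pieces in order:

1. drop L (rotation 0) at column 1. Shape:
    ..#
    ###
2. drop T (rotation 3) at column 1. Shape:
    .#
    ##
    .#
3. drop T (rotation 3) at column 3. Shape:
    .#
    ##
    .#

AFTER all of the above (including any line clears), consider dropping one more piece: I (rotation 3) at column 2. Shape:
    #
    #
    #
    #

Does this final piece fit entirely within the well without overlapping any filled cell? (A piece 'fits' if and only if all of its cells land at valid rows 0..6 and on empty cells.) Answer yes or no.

Answer: no

Derivation:
Drop 1: L rot0 at col 1 lands with bottom-row=0; cleared 0 line(s) (total 0); column heights now [0 1 1 2 0], max=2
Drop 2: T rot3 at col 1 lands with bottom-row=1; cleared 0 line(s) (total 0); column heights now [0 3 4 2 0], max=4
Drop 3: T rot3 at col 3 lands with bottom-row=1; cleared 0 line(s) (total 0); column heights now [0 3 4 3 4], max=4
Test piece I rot3 at col 2 (width 1): heights before test = [0 3 4 3 4]; fits = False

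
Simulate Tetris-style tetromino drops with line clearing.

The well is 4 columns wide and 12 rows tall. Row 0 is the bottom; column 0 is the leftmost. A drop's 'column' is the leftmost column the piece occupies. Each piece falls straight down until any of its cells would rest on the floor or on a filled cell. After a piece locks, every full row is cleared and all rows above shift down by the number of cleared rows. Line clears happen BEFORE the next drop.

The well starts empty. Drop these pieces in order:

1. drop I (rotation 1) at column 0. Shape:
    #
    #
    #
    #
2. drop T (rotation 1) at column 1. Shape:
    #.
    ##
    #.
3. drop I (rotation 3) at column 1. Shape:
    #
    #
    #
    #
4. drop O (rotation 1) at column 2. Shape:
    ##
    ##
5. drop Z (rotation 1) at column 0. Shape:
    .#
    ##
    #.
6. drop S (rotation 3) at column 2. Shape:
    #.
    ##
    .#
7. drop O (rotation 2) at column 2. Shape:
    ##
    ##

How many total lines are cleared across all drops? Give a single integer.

Answer: 5

Derivation:
Drop 1: I rot1 at col 0 lands with bottom-row=0; cleared 0 line(s) (total 0); column heights now [4 0 0 0], max=4
Drop 2: T rot1 at col 1 lands with bottom-row=0; cleared 0 line(s) (total 0); column heights now [4 3 2 0], max=4
Drop 3: I rot3 at col 1 lands with bottom-row=3; cleared 0 line(s) (total 0); column heights now [4 7 2 0], max=7
Drop 4: O rot1 at col 2 lands with bottom-row=2; cleared 2 line(s) (total 2); column heights now [2 5 2 0], max=5
Drop 5: Z rot1 at col 0 lands with bottom-row=4; cleared 0 line(s) (total 2); column heights now [6 7 2 0], max=7
Drop 6: S rot3 at col 2 lands with bottom-row=1; cleared 1 line(s) (total 3); column heights now [5 6 3 2], max=6
Drop 7: O rot2 at col 2 lands with bottom-row=3; cleared 2 line(s) (total 5); column heights now [1 4 3 2], max=4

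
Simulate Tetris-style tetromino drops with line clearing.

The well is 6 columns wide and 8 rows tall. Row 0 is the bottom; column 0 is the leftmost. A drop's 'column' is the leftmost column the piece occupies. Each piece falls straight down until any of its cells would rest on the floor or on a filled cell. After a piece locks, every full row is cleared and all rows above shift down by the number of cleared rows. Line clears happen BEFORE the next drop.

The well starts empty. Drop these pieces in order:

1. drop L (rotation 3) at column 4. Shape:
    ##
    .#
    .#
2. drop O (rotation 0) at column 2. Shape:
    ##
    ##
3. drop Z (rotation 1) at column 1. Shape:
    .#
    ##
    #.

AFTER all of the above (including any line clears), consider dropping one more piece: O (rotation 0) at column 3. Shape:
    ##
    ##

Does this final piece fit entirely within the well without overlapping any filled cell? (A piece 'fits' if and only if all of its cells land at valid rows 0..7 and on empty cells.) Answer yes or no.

Drop 1: L rot3 at col 4 lands with bottom-row=0; cleared 0 line(s) (total 0); column heights now [0 0 0 0 3 3], max=3
Drop 2: O rot0 at col 2 lands with bottom-row=0; cleared 0 line(s) (total 0); column heights now [0 0 2 2 3 3], max=3
Drop 3: Z rot1 at col 1 lands with bottom-row=1; cleared 0 line(s) (total 0); column heights now [0 3 4 2 3 3], max=4
Test piece O rot0 at col 3 (width 2): heights before test = [0 3 4 2 3 3]; fits = True

Answer: yes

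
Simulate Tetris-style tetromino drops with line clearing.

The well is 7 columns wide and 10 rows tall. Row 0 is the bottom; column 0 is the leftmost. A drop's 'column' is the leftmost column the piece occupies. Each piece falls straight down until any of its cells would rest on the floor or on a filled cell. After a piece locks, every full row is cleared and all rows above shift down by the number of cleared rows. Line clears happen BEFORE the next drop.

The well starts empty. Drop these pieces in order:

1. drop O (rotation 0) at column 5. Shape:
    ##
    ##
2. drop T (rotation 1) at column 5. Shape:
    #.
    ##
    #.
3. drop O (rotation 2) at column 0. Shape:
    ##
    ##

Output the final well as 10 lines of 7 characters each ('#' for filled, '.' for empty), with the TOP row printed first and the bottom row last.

Drop 1: O rot0 at col 5 lands with bottom-row=0; cleared 0 line(s) (total 0); column heights now [0 0 0 0 0 2 2], max=2
Drop 2: T rot1 at col 5 lands with bottom-row=2; cleared 0 line(s) (total 0); column heights now [0 0 0 0 0 5 4], max=5
Drop 3: O rot2 at col 0 lands with bottom-row=0; cleared 0 line(s) (total 0); column heights now [2 2 0 0 0 5 4], max=5

Answer: .......
.......
.......
.......
.......
.....#.
.....##
.....#.
##...##
##...##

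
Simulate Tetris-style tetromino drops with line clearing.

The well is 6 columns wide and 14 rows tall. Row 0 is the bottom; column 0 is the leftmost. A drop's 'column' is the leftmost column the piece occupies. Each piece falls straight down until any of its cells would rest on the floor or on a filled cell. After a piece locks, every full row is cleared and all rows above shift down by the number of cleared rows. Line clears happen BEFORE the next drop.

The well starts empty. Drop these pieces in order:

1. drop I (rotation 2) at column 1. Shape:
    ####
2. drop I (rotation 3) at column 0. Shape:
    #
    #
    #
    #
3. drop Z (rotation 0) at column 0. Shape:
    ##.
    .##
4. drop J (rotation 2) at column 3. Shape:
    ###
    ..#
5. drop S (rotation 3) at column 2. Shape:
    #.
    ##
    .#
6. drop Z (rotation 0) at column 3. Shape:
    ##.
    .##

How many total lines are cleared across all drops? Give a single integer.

Answer: 2

Derivation:
Drop 1: I rot2 at col 1 lands with bottom-row=0; cleared 0 line(s) (total 0); column heights now [0 1 1 1 1 0], max=1
Drop 2: I rot3 at col 0 lands with bottom-row=0; cleared 0 line(s) (total 0); column heights now [4 1 1 1 1 0], max=4
Drop 3: Z rot0 at col 0 lands with bottom-row=3; cleared 0 line(s) (total 0); column heights now [5 5 4 1 1 0], max=5
Drop 4: J rot2 at col 3 lands with bottom-row=0; cleared 1 line(s) (total 1); column heights now [4 4 3 1 1 1], max=4
Drop 5: S rot3 at col 2 lands with bottom-row=2; cleared 0 line(s) (total 1); column heights now [4 4 5 4 1 1], max=5
Drop 6: Z rot0 at col 3 lands with bottom-row=3; cleared 1 line(s) (total 2); column heights now [3 3 4 4 4 1], max=4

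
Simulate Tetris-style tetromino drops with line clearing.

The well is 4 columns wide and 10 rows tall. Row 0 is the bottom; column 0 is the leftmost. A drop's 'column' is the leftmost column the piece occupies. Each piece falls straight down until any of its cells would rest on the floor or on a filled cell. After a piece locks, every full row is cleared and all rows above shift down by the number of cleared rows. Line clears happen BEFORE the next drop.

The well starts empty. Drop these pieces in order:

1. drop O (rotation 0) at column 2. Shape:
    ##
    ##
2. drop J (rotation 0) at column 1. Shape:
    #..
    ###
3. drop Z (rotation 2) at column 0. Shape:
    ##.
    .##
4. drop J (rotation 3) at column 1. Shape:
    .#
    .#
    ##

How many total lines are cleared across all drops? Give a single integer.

Answer: 0

Derivation:
Drop 1: O rot0 at col 2 lands with bottom-row=0; cleared 0 line(s) (total 0); column heights now [0 0 2 2], max=2
Drop 2: J rot0 at col 1 lands with bottom-row=2; cleared 0 line(s) (total 0); column heights now [0 4 3 3], max=4
Drop 3: Z rot2 at col 0 lands with bottom-row=4; cleared 0 line(s) (total 0); column heights now [6 6 5 3], max=6
Drop 4: J rot3 at col 1 lands with bottom-row=6; cleared 0 line(s) (total 0); column heights now [6 7 9 3], max=9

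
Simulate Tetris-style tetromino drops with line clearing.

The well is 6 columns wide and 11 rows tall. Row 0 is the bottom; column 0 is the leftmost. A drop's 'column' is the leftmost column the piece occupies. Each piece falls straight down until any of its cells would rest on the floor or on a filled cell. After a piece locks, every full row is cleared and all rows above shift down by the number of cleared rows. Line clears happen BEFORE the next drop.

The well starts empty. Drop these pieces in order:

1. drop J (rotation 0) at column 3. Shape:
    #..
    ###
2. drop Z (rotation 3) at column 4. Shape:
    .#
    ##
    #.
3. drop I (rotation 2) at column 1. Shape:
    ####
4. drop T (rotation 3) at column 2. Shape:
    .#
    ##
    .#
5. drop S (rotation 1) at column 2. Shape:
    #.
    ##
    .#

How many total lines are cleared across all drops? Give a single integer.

Drop 1: J rot0 at col 3 lands with bottom-row=0; cleared 0 line(s) (total 0); column heights now [0 0 0 2 1 1], max=2
Drop 2: Z rot3 at col 4 lands with bottom-row=1; cleared 0 line(s) (total 0); column heights now [0 0 0 2 3 4], max=4
Drop 3: I rot2 at col 1 lands with bottom-row=3; cleared 0 line(s) (total 0); column heights now [0 4 4 4 4 4], max=4
Drop 4: T rot3 at col 2 lands with bottom-row=4; cleared 0 line(s) (total 0); column heights now [0 4 6 7 4 4], max=7
Drop 5: S rot1 at col 2 lands with bottom-row=7; cleared 0 line(s) (total 0); column heights now [0 4 10 9 4 4], max=10

Answer: 0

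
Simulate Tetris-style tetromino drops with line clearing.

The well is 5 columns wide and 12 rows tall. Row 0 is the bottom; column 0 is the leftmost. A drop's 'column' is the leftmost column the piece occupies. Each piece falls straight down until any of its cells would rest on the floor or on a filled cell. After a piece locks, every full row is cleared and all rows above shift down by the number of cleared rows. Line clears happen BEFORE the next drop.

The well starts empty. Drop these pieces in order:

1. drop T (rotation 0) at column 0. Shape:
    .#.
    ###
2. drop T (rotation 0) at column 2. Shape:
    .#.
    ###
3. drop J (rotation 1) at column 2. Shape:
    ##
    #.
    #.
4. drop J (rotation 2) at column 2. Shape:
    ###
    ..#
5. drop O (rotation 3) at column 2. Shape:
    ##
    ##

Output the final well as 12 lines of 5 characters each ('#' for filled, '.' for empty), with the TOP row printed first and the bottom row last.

Answer: .....
.....
.....
.....
..##.
..##.
..###
..###
..#..
..##.
.####
###..

Derivation:
Drop 1: T rot0 at col 0 lands with bottom-row=0; cleared 0 line(s) (total 0); column heights now [1 2 1 0 0], max=2
Drop 2: T rot0 at col 2 lands with bottom-row=1; cleared 0 line(s) (total 0); column heights now [1 2 2 3 2], max=3
Drop 3: J rot1 at col 2 lands with bottom-row=2; cleared 0 line(s) (total 0); column heights now [1 2 5 5 2], max=5
Drop 4: J rot2 at col 2 lands with bottom-row=4; cleared 0 line(s) (total 0); column heights now [1 2 6 6 6], max=6
Drop 5: O rot3 at col 2 lands with bottom-row=6; cleared 0 line(s) (total 0); column heights now [1 2 8 8 6], max=8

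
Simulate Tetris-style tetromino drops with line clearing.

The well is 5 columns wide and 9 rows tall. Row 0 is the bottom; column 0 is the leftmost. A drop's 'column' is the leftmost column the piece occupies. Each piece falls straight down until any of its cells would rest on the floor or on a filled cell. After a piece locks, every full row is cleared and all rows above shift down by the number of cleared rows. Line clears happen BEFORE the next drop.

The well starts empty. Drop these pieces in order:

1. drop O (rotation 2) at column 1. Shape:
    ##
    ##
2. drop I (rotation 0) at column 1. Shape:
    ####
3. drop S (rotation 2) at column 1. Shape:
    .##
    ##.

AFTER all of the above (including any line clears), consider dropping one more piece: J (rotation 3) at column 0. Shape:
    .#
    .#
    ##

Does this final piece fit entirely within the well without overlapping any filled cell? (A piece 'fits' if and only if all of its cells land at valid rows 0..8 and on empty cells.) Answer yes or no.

Drop 1: O rot2 at col 1 lands with bottom-row=0; cleared 0 line(s) (total 0); column heights now [0 2 2 0 0], max=2
Drop 2: I rot0 at col 1 lands with bottom-row=2; cleared 0 line(s) (total 0); column heights now [0 3 3 3 3], max=3
Drop 3: S rot2 at col 1 lands with bottom-row=3; cleared 0 line(s) (total 0); column heights now [0 4 5 5 3], max=5
Test piece J rot3 at col 0 (width 2): heights before test = [0 4 5 5 3]; fits = True

Answer: yes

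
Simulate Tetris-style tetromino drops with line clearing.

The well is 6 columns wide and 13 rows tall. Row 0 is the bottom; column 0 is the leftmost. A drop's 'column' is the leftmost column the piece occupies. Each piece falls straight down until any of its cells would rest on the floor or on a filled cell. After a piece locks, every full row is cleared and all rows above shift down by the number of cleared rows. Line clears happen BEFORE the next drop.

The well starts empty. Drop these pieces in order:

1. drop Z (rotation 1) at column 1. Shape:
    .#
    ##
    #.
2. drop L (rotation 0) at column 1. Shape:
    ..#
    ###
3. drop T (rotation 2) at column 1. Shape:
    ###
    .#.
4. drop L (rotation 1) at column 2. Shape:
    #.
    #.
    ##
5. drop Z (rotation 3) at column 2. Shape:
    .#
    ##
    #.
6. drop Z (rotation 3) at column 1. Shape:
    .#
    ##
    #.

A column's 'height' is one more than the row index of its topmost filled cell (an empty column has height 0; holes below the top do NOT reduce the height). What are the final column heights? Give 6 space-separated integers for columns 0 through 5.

Answer: 0 12 13 12 0 0

Derivation:
Drop 1: Z rot1 at col 1 lands with bottom-row=0; cleared 0 line(s) (total 0); column heights now [0 2 3 0 0 0], max=3
Drop 2: L rot0 at col 1 lands with bottom-row=3; cleared 0 line(s) (total 0); column heights now [0 4 4 5 0 0], max=5
Drop 3: T rot2 at col 1 lands with bottom-row=4; cleared 0 line(s) (total 0); column heights now [0 6 6 6 0 0], max=6
Drop 4: L rot1 at col 2 lands with bottom-row=6; cleared 0 line(s) (total 0); column heights now [0 6 9 7 0 0], max=9
Drop 5: Z rot3 at col 2 lands with bottom-row=9; cleared 0 line(s) (total 0); column heights now [0 6 11 12 0 0], max=12
Drop 6: Z rot3 at col 1 lands with bottom-row=10; cleared 0 line(s) (total 0); column heights now [0 12 13 12 0 0], max=13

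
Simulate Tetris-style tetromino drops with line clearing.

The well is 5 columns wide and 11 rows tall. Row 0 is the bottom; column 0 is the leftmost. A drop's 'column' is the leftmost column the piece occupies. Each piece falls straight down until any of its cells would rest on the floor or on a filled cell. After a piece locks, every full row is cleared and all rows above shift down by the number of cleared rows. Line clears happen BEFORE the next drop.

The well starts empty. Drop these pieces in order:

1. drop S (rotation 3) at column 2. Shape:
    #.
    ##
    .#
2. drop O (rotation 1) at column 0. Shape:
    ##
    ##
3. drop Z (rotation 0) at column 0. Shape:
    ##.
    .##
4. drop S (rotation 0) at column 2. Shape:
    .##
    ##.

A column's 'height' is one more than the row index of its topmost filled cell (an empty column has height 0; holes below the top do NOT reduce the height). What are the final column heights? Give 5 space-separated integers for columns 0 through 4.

Answer: 5 5 5 6 6

Derivation:
Drop 1: S rot3 at col 2 lands with bottom-row=0; cleared 0 line(s) (total 0); column heights now [0 0 3 2 0], max=3
Drop 2: O rot1 at col 0 lands with bottom-row=0; cleared 0 line(s) (total 0); column heights now [2 2 3 2 0], max=3
Drop 3: Z rot0 at col 0 lands with bottom-row=3; cleared 0 line(s) (total 0); column heights now [5 5 4 2 0], max=5
Drop 4: S rot0 at col 2 lands with bottom-row=4; cleared 0 line(s) (total 0); column heights now [5 5 5 6 6], max=6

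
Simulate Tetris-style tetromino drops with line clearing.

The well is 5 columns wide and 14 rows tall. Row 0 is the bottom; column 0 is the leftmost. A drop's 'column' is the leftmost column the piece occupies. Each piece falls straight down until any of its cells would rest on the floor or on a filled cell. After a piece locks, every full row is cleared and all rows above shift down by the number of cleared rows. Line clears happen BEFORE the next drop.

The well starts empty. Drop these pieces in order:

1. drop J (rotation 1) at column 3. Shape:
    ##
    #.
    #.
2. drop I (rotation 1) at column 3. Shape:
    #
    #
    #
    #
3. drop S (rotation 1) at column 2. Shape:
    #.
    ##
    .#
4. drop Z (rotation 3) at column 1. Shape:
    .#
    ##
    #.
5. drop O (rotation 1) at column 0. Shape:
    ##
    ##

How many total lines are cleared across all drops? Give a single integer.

Drop 1: J rot1 at col 3 lands with bottom-row=0; cleared 0 line(s) (total 0); column heights now [0 0 0 3 3], max=3
Drop 2: I rot1 at col 3 lands with bottom-row=3; cleared 0 line(s) (total 0); column heights now [0 0 0 7 3], max=7
Drop 3: S rot1 at col 2 lands with bottom-row=7; cleared 0 line(s) (total 0); column heights now [0 0 10 9 3], max=10
Drop 4: Z rot3 at col 1 lands with bottom-row=9; cleared 0 line(s) (total 0); column heights now [0 11 12 9 3], max=12
Drop 5: O rot1 at col 0 lands with bottom-row=11; cleared 0 line(s) (total 0); column heights now [13 13 12 9 3], max=13

Answer: 0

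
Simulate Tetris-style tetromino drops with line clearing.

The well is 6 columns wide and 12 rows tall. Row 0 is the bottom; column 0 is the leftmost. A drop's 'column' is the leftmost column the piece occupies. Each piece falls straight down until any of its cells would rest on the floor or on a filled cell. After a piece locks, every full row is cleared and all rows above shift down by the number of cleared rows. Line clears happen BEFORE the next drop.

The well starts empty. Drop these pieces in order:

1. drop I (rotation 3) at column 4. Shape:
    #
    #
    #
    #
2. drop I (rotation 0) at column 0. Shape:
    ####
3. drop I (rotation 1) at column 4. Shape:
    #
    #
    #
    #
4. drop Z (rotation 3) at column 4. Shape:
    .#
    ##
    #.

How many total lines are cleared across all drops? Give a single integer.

Drop 1: I rot3 at col 4 lands with bottom-row=0; cleared 0 line(s) (total 0); column heights now [0 0 0 0 4 0], max=4
Drop 2: I rot0 at col 0 lands with bottom-row=0; cleared 0 line(s) (total 0); column heights now [1 1 1 1 4 0], max=4
Drop 3: I rot1 at col 4 lands with bottom-row=4; cleared 0 line(s) (total 0); column heights now [1 1 1 1 8 0], max=8
Drop 4: Z rot3 at col 4 lands with bottom-row=8; cleared 0 line(s) (total 0); column heights now [1 1 1 1 10 11], max=11

Answer: 0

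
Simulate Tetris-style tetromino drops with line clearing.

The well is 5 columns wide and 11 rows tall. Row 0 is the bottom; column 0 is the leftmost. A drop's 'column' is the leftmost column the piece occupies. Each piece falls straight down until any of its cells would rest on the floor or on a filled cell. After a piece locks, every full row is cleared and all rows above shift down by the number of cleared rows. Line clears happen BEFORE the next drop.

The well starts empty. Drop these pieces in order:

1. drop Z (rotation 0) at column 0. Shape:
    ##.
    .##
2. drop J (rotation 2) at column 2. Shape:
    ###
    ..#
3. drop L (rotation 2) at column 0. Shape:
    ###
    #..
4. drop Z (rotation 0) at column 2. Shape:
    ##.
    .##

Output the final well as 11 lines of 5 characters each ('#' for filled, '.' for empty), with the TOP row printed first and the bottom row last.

Answer: .....
.....
.....
.....
.....
.....
.....
.....
.....
..##.
###.#

Derivation:
Drop 1: Z rot0 at col 0 lands with bottom-row=0; cleared 0 line(s) (total 0); column heights now [2 2 1 0 0], max=2
Drop 2: J rot2 at col 2 lands with bottom-row=0; cleared 1 line(s) (total 1); column heights now [0 1 1 0 1], max=1
Drop 3: L rot2 at col 0 lands with bottom-row=0; cleared 0 line(s) (total 1); column heights now [2 2 2 0 1], max=2
Drop 4: Z rot0 at col 2 lands with bottom-row=1; cleared 1 line(s) (total 2); column heights now [1 1 2 2 1], max=2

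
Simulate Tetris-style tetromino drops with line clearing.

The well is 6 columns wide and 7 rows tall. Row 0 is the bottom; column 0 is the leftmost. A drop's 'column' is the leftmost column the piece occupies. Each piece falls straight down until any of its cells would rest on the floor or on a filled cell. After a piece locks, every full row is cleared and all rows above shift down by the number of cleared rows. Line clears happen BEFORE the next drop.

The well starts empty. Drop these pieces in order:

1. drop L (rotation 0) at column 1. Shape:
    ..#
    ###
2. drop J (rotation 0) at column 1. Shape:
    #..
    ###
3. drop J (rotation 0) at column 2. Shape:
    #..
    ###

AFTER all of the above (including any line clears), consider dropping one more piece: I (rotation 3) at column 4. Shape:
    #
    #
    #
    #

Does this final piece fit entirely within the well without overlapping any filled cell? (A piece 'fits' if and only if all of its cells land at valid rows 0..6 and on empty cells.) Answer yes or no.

Answer: no

Derivation:
Drop 1: L rot0 at col 1 lands with bottom-row=0; cleared 0 line(s) (total 0); column heights now [0 1 1 2 0 0], max=2
Drop 2: J rot0 at col 1 lands with bottom-row=2; cleared 0 line(s) (total 0); column heights now [0 4 3 3 0 0], max=4
Drop 3: J rot0 at col 2 lands with bottom-row=3; cleared 0 line(s) (total 0); column heights now [0 4 5 4 4 0], max=5
Test piece I rot3 at col 4 (width 1): heights before test = [0 4 5 4 4 0]; fits = False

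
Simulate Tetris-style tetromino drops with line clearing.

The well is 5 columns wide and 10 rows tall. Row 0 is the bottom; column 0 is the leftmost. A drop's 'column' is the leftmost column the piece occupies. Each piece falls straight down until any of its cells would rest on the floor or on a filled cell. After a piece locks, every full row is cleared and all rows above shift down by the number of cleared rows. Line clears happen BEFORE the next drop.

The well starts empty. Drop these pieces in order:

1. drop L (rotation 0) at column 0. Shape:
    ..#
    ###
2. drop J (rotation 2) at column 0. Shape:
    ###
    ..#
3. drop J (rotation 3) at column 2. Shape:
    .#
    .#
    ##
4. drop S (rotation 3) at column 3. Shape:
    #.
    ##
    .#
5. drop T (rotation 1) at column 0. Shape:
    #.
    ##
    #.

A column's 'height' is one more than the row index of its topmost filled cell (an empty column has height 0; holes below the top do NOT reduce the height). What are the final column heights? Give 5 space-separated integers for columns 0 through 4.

Answer: 7 6 5 9 8

Derivation:
Drop 1: L rot0 at col 0 lands with bottom-row=0; cleared 0 line(s) (total 0); column heights now [1 1 2 0 0], max=2
Drop 2: J rot2 at col 0 lands with bottom-row=2; cleared 0 line(s) (total 0); column heights now [4 4 4 0 0], max=4
Drop 3: J rot3 at col 2 lands with bottom-row=4; cleared 0 line(s) (total 0); column heights now [4 4 5 7 0], max=7
Drop 4: S rot3 at col 3 lands with bottom-row=6; cleared 0 line(s) (total 0); column heights now [4 4 5 9 8], max=9
Drop 5: T rot1 at col 0 lands with bottom-row=4; cleared 0 line(s) (total 0); column heights now [7 6 5 9 8], max=9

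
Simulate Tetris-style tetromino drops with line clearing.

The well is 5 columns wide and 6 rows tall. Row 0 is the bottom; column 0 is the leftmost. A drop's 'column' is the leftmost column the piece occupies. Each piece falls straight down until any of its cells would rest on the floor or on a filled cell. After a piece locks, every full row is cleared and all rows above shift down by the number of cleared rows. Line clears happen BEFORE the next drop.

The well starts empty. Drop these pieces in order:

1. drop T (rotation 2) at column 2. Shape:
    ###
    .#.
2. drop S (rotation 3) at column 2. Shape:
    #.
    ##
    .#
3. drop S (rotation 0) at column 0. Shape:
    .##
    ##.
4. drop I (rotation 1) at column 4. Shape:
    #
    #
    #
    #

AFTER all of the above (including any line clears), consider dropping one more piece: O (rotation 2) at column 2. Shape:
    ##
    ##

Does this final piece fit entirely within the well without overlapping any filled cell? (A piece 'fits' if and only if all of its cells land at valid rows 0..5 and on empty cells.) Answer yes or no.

Answer: no

Derivation:
Drop 1: T rot2 at col 2 lands with bottom-row=0; cleared 0 line(s) (total 0); column heights now [0 0 2 2 2], max=2
Drop 2: S rot3 at col 2 lands with bottom-row=2; cleared 0 line(s) (total 0); column heights now [0 0 5 4 2], max=5
Drop 3: S rot0 at col 0 lands with bottom-row=4; cleared 0 line(s) (total 0); column heights now [5 6 6 4 2], max=6
Drop 4: I rot1 at col 4 lands with bottom-row=2; cleared 0 line(s) (total 0); column heights now [5 6 6 4 6], max=6
Test piece O rot2 at col 2 (width 2): heights before test = [5 6 6 4 6]; fits = False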